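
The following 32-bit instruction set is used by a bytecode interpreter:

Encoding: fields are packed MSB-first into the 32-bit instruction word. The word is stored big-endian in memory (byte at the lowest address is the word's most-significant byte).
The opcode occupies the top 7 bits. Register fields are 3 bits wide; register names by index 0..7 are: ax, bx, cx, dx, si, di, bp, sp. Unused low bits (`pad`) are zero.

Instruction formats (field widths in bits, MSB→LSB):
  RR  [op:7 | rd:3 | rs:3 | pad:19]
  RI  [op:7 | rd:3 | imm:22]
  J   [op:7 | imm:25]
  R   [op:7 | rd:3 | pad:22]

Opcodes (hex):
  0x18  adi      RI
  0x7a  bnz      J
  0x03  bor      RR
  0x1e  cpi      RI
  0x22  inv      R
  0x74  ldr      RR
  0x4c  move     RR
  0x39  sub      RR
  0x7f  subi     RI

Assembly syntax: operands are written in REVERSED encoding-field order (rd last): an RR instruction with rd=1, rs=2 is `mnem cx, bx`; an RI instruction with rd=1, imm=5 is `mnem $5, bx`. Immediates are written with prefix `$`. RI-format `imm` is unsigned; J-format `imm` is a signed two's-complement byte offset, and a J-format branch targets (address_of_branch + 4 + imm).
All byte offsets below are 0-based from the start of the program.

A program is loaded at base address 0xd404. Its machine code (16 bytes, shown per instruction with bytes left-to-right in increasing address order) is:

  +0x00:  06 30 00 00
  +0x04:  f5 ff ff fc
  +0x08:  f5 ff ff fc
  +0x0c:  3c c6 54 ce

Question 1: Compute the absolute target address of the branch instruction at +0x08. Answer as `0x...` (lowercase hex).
@+08  big-endian(f5 ff ff fc) = 0xf5fffffc
  opcode bits[31:25]=0x7a: bnz/J
  imm@[24:0]=0x1fffffc (s25→-4) ⇒ $-4
  target = base 0xd404 + off 0x08 + 4 + imm -4 = 0xd40c

0xd40c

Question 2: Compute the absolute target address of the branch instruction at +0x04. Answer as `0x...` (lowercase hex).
0xd408

@+04  big-endian(f5 ff ff fc) = 0xf5fffffc
  top 7b → 0x7a → bnz [J]
  imm: (w>>0)&0x1ffffff=0x1fffffc (s25→-4) → $-4
  target = base 0xd404 + off 0x04 + 4 + imm -4 = 0xd408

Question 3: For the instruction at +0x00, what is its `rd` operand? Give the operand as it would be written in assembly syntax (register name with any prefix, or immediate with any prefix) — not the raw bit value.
ax

[00] 06 30 00 00 → 0x06300000
  top 7b → 0x3 → bor [RR]
  [24:22] rd=0 = ax
  [21:19] rs=6 = bp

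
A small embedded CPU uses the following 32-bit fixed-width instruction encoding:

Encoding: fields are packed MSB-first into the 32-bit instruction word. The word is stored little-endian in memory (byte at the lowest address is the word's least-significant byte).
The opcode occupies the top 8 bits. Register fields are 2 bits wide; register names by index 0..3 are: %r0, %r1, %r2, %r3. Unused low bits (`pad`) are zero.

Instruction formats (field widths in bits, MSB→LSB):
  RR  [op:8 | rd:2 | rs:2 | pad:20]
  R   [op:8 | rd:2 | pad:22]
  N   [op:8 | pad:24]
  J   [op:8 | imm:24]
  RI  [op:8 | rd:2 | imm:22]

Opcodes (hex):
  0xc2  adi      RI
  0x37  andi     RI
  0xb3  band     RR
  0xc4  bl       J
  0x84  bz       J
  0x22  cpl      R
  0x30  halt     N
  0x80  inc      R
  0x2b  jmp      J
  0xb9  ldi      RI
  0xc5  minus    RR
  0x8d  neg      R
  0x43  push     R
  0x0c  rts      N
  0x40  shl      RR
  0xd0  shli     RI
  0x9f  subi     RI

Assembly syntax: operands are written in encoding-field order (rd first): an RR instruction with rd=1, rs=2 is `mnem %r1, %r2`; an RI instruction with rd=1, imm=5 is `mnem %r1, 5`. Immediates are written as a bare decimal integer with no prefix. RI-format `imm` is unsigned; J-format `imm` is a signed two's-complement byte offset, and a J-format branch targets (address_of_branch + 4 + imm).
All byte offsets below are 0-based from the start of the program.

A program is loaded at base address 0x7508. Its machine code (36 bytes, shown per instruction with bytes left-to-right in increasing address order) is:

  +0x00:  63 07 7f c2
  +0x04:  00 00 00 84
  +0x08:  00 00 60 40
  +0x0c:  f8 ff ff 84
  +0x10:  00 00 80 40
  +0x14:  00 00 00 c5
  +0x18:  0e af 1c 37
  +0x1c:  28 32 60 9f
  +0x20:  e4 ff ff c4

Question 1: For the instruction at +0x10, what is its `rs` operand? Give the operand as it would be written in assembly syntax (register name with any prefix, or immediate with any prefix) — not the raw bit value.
%r0

[10] 00 00 80 40 → 0x40800000
  op=0x40800000>>24=0x40 ⇒ shl (RR)
  rd: (w>>22)&0x3=0x2 → %r2
  rs: (w>>20)&0x3=0x0 → %r0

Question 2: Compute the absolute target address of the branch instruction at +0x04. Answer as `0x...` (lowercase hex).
off 0x04: read 00 00 00 84 as little → 0x84000000
  op=0x84000000>>24=0x84 ⇒ bz (J)
  [23:0] imm=0 = 0
  target = base 0x7508 + off 0x04 + 4 + imm 0 = 0x7510

0x7510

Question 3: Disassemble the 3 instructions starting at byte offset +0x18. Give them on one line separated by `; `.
andi %r0, 1879822; subi %r1, 2109992; bl -28

+0x18: 0e af 1c 37 ⇒ word 0x371caf0e (little)
  opcode bits[31:24]=0x37: andi/RI
  rd@[23:22]=0x0 ⇒ %r0
  imm@[21:0]=0x1caf0e ⇒ 1879822
+0x1c: 28 32 60 9f ⇒ word 0x9f603228 (little)
  opcode bits[31:24]=0x9f: subi/RI
  rd@[23:22]=0x1 ⇒ %r1
  imm@[21:0]=0x203228 ⇒ 2109992
+0x20: e4 ff ff c4 ⇒ word 0xc4ffffe4 (little)
  opcode bits[31:24]=0xc4: bl/J
  imm@[23:0]=0xffffe4 (s24→-28) ⇒ -28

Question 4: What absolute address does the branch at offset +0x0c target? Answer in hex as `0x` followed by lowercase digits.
0x7510

[0c] f8 ff ff 84 → 0x84fffff8
  op=0x84fffff8>>24=0x84 ⇒ bz (J)
  imm@[23:0]=0xfffff8 (s24→-8) ⇒ -8
  target = base 0x7508 + off 0x0c + 4 + imm -8 = 0x7510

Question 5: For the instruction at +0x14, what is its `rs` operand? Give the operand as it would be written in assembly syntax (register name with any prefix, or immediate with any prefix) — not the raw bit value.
+0x14: 00 00 00 c5 ⇒ word 0xc5000000 (little)
  top 8b → 0xc5 → minus [RR]
  rd@[23:22]=0x0 ⇒ %r0
  rs@[21:20]=0x0 ⇒ %r0

%r0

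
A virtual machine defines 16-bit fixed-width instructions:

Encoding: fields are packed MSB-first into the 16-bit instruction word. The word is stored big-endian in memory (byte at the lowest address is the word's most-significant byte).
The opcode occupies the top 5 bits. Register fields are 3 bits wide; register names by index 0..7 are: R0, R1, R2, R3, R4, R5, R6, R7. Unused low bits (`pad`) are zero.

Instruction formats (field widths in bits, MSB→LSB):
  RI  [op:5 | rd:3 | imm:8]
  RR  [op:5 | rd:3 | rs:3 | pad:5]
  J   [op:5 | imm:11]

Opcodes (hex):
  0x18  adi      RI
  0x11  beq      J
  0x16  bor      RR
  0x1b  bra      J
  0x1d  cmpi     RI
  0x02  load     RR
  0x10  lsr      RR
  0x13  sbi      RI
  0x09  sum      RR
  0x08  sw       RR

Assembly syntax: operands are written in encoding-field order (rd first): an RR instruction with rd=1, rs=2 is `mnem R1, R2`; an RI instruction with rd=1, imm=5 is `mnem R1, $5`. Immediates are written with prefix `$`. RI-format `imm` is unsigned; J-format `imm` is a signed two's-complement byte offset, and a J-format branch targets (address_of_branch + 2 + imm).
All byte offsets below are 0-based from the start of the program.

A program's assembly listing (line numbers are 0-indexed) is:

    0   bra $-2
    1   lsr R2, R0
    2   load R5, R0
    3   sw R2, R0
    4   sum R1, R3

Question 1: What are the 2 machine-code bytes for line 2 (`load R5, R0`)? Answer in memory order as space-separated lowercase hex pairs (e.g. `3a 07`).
L2: load op=0x2:5|rd=5:3|rs=0:3|pad=0:5 ⇒ 0x1500 ⇒ big 15 00

15 00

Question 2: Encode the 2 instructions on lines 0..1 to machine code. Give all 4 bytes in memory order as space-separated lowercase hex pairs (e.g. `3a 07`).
df fe 82 00

L0: bra op=0x1b:5|imm=-2:11 ⇒ 0xdffe ⇒ big df fe
L1: lsr op=0x10:5|rd=2:3|rs=0:3|pad=0:5 ⇒ 0x8200 ⇒ big 82 00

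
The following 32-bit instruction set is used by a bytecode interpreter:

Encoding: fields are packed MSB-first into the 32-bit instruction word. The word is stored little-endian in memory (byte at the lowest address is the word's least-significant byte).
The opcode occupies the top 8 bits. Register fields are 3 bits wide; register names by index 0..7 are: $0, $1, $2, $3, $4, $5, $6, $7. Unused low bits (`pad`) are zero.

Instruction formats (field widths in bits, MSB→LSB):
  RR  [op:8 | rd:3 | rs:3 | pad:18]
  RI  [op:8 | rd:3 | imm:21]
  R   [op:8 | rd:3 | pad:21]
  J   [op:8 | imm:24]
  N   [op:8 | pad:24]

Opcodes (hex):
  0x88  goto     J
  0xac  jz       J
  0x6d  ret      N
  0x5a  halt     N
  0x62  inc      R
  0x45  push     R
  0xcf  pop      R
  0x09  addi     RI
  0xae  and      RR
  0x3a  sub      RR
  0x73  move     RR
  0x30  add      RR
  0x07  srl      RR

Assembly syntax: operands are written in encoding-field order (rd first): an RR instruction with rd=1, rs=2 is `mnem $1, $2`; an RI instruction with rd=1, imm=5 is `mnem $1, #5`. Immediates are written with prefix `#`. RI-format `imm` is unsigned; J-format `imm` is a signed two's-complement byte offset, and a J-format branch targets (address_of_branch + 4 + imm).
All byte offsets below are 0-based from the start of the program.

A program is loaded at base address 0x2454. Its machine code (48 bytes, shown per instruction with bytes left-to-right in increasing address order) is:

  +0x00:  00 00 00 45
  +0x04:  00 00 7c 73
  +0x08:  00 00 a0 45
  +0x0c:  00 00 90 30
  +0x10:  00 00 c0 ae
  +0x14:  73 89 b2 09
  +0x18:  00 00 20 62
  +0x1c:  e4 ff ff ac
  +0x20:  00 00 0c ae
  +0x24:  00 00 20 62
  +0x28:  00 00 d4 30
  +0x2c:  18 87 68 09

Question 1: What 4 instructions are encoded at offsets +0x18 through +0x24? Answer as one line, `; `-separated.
inc $1; jz #-28; and $0, $3; inc $1

[18] 00 00 20 62 → 0x62200000
  top 8b → 0x62 → inc [R]
  [23:21] rd=1 = $1
[1c] e4 ff ff ac → 0xacffffe4
  top 8b → 0xac → jz [J]
  [23:0] imm=16777188 (s24→-28) = #-28
[20] 00 00 0c ae → 0xae0c0000
  top 8b → 0xae → and [RR]
  [23:21] rd=0 = $0
  [20:18] rs=3 = $3
[24] 00 00 20 62 → 0x62200000
  top 8b → 0x62 → inc [R]
  [23:21] rd=1 = $1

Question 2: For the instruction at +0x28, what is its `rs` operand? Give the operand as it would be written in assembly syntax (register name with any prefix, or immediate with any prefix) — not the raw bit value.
$5

[28] 00 00 d4 30 → 0x30d40000
  opcode bits[31:24]=0x30: add/RR
  rd: (w>>21)&0x7=0x6 → $6
  rs: (w>>18)&0x7=0x5 → $5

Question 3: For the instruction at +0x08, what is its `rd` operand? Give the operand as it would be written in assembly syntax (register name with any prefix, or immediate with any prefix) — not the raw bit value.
$5

[08] 00 00 a0 45 → 0x45a00000
  top 8b → 0x45 → push [R]
  rd: (w>>21)&0x7=0x5 → $5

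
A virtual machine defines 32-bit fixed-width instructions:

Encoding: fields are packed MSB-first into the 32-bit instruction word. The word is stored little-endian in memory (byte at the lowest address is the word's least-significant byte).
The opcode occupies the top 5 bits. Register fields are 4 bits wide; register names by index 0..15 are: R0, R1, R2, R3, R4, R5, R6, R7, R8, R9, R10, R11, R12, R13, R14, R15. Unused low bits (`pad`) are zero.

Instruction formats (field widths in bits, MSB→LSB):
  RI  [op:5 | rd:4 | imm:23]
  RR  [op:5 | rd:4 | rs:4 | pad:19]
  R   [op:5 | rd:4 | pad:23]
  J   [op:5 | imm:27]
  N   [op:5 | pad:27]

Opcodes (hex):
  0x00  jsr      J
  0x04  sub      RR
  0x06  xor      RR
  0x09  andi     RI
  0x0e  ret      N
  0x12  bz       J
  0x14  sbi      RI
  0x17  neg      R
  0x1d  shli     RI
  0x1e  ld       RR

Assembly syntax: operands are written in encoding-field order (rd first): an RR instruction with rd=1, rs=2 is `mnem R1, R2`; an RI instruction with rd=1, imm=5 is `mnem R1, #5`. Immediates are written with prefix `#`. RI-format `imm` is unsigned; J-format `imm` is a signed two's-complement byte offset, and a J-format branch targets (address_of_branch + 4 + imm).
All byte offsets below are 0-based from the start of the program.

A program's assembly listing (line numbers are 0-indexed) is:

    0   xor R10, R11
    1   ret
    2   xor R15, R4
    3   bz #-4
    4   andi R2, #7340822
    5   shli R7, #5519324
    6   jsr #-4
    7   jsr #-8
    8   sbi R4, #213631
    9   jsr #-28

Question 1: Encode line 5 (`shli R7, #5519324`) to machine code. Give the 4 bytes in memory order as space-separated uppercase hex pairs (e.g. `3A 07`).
DC 37 D4 EB

5. shli fields op=0x1d:5|rd=7:4|imm=5519324:23 → word ebd437dch → dc 37 d4 eb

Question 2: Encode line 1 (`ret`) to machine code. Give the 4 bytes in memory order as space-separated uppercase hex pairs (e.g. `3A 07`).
00 00 00 70

line 1 (ret): pack op=0xe:5|pad=0:27 = 0x70000000; little→ 00 00 00 70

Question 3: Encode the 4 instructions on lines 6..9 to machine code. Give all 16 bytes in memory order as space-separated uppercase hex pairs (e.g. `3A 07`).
FC FF FF 07 F8 FF FF 07 7F 42 03 A2 E4 FF FF 07

6. jsr fields op=0x0:5|imm=-4:27 → word 07fffffch → fc ff ff 07
7. jsr fields op=0x0:5|imm=-8:27 → word 07fffff8h → f8 ff ff 07
8. sbi fields op=0x14:5|rd=4:4|imm=213631:23 → word a203427fh → 7f 42 03 a2
9. jsr fields op=0x0:5|imm=-28:27 → word 07ffffe4h → e4 ff ff 07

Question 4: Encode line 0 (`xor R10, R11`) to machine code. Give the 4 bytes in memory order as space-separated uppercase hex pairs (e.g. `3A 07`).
line 0 (xor): pack op=0x6:5|rd=10:4|rs=11:4|pad=0:19 = 0x35580000; little→ 00 00 58 35

00 00 58 35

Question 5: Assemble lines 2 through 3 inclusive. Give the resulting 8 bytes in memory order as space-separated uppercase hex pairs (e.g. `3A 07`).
L2: xor op=0x6:5|rd=15:4|rs=4:4|pad=0:19 ⇒ 0x37a00000 ⇒ little 00 00 a0 37
L3: bz op=0x12:5|imm=-4:27 ⇒ 0x97fffffc ⇒ little fc ff ff 97

00 00 A0 37 FC FF FF 97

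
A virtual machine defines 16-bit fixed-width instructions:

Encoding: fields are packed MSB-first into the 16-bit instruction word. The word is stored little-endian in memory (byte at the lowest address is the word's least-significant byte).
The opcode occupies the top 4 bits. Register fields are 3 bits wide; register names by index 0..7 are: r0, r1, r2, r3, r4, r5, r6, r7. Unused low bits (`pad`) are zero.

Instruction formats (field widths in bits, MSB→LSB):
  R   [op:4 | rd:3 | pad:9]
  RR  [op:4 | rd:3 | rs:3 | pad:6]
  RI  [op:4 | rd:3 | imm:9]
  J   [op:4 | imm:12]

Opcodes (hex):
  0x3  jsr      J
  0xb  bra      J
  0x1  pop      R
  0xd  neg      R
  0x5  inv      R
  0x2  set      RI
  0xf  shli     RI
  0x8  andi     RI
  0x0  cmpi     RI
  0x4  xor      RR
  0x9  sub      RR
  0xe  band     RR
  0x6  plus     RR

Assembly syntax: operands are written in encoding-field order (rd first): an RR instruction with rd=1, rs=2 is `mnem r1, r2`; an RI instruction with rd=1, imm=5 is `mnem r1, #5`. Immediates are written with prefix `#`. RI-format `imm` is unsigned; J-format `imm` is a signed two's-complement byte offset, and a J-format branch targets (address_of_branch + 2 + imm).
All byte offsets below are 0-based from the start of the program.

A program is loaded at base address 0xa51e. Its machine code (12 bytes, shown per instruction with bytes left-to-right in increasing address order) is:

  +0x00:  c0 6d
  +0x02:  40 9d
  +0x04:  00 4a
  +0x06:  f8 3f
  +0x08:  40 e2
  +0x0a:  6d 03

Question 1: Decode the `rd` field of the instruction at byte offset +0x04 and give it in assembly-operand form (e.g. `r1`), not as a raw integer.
r5

+0x04: 00 4a ⇒ word 0x4a00 (little)
  op=0x4a00>>12=0x4 ⇒ xor (RR)
  rd: (w>>9)&0x7=0x5 → r5
  rs: (w>>6)&0x7=0x0 → r0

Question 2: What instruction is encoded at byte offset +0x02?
+0x02: 40 9d ⇒ word 0x9d40 (little)
  op=0x9d40>>12=0x9 ⇒ sub (RR)
  rd: (w>>9)&0x7=0x6 → r6
  rs: (w>>6)&0x7=0x5 → r5

sub r6, r5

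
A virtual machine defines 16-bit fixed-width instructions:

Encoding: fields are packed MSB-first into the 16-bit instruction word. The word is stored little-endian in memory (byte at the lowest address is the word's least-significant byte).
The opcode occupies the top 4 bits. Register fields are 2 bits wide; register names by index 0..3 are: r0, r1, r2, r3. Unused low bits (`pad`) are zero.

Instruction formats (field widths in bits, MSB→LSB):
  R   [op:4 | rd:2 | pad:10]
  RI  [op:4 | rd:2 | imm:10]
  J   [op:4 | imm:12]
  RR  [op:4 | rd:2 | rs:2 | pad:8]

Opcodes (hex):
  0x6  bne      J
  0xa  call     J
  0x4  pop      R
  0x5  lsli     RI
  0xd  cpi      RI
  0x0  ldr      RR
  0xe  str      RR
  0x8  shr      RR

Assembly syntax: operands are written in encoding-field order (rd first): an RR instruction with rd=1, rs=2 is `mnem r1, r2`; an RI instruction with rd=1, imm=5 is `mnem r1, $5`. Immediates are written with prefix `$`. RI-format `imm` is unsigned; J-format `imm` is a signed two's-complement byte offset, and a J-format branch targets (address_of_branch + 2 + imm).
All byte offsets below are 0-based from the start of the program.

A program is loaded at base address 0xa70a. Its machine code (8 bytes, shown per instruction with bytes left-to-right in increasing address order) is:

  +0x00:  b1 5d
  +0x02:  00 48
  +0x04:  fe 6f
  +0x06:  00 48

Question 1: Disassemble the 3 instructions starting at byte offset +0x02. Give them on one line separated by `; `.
pop r2; bne $-2; pop r2

[02] 00 48 → 0x4800
  opcode bits[15:12]=0x4: pop/R
  rd: (w>>10)&0x3=0x2 → r2
[04] fe 6f → 0x6ffe
  opcode bits[15:12]=0x6: bne/J
  imm: (w>>0)&0xfff=0xffe (s12→-2) → $-2
[06] 00 48 → 0x4800
  opcode bits[15:12]=0x4: pop/R
  rd: (w>>10)&0x3=0x2 → r2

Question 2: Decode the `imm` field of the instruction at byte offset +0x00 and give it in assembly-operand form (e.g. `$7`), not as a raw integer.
@+00  little-endian(b1 5d) = 0x5db1
  top 4b → 0x5 → lsli [RI]
  rd@[11:10]=0x3 ⇒ r3
  imm@[9:0]=0x1b1 ⇒ $433

$433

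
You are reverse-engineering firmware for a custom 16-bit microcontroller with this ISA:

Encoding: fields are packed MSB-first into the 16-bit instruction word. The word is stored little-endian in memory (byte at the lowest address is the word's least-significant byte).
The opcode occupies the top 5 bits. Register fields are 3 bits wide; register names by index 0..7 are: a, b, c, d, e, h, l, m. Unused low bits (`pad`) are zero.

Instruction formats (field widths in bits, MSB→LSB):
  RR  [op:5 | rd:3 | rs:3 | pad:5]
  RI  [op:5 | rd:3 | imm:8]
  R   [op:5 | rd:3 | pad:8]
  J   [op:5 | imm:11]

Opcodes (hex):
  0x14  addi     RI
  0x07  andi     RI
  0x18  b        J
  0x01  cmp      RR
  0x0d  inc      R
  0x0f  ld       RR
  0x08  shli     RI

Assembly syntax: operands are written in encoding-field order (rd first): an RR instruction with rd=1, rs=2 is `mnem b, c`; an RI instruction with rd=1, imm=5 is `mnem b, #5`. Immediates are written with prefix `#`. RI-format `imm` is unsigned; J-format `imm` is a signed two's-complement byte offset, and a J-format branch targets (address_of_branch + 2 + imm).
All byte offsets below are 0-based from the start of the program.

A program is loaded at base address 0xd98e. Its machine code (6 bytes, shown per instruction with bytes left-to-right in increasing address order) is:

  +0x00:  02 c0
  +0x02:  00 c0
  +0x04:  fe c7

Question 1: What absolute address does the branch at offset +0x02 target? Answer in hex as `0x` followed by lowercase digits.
+0x02: 00 c0 ⇒ word 0xc000 (little)
  op=0xc000>>11=0x18 ⇒ b (J)
  [10:0] imm=0 = #0
  target = base 0xd98e + off 0x02 + 2 + imm 0 = 0xd992

0xd992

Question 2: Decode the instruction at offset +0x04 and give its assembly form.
b #-2

@+04  little-endian(fe c7) = 0xc7fe
  op=0xc7fe>>11=0x18 ⇒ b (J)
  [10:0] imm=2046 (s11→-2) = #-2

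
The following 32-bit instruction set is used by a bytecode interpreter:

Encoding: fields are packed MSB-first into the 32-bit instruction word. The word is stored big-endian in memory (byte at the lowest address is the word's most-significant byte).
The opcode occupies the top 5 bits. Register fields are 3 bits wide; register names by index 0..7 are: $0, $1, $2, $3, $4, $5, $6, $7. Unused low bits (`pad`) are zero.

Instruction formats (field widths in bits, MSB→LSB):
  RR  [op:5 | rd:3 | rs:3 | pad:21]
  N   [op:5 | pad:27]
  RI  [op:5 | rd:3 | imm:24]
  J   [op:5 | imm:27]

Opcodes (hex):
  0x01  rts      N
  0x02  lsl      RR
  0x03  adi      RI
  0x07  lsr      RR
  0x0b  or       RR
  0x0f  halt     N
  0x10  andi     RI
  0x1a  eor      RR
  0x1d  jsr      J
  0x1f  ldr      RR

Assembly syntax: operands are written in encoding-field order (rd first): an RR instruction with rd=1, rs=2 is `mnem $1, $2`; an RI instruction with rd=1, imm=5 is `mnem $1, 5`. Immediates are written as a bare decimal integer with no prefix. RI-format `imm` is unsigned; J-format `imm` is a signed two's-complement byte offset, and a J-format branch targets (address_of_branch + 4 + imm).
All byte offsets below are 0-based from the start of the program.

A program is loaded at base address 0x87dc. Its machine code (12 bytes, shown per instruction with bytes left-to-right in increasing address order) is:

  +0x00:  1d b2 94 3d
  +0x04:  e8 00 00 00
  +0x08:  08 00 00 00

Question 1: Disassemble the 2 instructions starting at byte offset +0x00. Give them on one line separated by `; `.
adi $5, 11703357; jsr 0

+0x00: 1d b2 94 3d ⇒ word 0x1db2943d (big)
  op=0x1db2943d>>27=0x3 ⇒ adi (RI)
  rd: (w>>24)&0x7=0x5 → $5
  imm: (w>>0)&0xffffff=0xb2943d → 11703357
+0x04: e8 00 00 00 ⇒ word 0xe8000000 (big)
  op=0xe8000000>>27=0x1d ⇒ jsr (J)
  imm: (w>>0)&0x7ffffff=0x0 → 0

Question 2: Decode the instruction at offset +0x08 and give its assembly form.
rts

[08] 08 00 00 00 → 0x08000000
  opcode bits[31:27]=0x1: rts/N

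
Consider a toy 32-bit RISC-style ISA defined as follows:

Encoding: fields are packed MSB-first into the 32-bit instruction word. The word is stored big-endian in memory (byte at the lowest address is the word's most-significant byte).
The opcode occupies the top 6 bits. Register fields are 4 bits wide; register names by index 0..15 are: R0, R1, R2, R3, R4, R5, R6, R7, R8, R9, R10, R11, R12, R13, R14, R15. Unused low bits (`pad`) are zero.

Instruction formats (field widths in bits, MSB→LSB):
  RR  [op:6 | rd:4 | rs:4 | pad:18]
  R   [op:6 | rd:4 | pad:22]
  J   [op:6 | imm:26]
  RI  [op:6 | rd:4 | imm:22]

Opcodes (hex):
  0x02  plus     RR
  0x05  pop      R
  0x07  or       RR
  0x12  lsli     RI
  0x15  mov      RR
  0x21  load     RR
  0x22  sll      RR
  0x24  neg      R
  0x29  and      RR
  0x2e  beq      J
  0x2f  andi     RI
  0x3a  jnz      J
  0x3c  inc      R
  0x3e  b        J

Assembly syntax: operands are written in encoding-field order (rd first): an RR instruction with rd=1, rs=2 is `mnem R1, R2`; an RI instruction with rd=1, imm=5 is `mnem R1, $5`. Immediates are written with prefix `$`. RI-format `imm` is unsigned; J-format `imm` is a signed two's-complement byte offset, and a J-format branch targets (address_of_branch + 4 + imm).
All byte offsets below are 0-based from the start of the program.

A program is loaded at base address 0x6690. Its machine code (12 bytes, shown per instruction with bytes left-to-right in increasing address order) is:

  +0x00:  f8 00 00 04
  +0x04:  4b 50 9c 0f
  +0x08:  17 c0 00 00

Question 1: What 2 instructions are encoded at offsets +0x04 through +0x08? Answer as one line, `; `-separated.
@+04  big-endian(4b 50 9c 0f) = 0x4b509c0f
  top 6b → 0x12 → lsli [RI]
  [25:22] rd=13 = R13
  [21:0] imm=1088527 = $1088527
@+08  big-endian(17 c0 00 00) = 0x17c00000
  top 6b → 0x5 → pop [R]
  [25:22] rd=15 = R15

lsli R13, $1088527; pop R15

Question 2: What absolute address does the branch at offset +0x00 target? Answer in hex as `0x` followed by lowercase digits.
off 0x00: read f8 00 00 04 as big → 0xf8000004
  opcode bits[31:26]=0x3e: b/J
  imm: (w>>0)&0x3ffffff=0x4 → $4
  target = base 0x6690 + off 0x00 + 4 + imm 4 = 0x6698

0x6698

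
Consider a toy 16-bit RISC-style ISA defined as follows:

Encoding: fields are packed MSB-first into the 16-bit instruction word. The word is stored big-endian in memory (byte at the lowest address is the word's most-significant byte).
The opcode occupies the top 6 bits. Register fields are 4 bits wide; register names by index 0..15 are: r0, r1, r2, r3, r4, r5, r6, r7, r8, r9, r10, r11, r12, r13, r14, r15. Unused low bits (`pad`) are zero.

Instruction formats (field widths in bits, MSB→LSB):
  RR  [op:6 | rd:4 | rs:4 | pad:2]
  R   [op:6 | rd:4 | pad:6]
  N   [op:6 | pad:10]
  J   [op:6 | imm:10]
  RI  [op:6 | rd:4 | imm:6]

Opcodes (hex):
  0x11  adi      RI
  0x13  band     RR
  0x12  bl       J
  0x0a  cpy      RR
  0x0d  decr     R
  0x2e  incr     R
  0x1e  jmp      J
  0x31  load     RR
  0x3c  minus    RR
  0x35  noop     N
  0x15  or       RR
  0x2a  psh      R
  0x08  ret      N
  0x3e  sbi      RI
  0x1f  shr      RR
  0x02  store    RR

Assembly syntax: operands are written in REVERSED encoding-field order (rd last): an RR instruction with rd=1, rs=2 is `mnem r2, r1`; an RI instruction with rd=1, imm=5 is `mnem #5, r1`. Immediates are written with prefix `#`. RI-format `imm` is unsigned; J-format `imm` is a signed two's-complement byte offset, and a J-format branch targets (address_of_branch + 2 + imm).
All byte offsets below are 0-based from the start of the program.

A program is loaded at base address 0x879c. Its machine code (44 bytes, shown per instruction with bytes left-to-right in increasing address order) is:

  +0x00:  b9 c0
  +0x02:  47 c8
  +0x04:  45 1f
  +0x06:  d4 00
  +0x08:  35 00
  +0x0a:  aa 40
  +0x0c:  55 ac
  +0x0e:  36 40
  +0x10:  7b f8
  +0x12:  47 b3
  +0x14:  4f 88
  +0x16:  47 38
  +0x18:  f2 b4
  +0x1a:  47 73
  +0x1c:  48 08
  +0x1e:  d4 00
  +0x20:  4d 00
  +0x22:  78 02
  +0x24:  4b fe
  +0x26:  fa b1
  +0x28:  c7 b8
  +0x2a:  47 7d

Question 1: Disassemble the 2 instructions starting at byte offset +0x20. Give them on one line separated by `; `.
off 0x20: read 4d 00 as big → 0x4d00
  op=0x4d00>>10=0x13 ⇒ band (RR)
  rd@[9:6]=0x4 ⇒ r4
  rs@[5:2]=0x0 ⇒ r0
off 0x22: read 78 02 as big → 0x7802
  op=0x7802>>10=0x1e ⇒ jmp (J)
  imm@[9:0]=0x2 ⇒ #2

band r0, r4; jmp #2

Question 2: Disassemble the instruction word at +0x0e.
decr r9

off 0x0e: read 36 40 as big → 0x3640
  opcode bits[15:10]=0xd: decr/R
  [9:6] rd=9 = r9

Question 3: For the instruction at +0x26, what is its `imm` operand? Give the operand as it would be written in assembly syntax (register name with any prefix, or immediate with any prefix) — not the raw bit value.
#49

+0x26: fa b1 ⇒ word 0xfab1 (big)
  op=0xfab1>>10=0x3e ⇒ sbi (RI)
  rd: (w>>6)&0xf=0xa → r10
  imm: (w>>0)&0x3f=0x31 → #49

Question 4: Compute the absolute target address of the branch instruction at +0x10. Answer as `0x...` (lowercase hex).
off 0x10: read 7b f8 as big → 0x7bf8
  opcode bits[15:10]=0x1e: jmp/J
  [9:0] imm=1016 (s10→-8) = #-8
  target = base 0x879c + off 0x10 + 2 + imm -8 = 0x87a6

0x87a6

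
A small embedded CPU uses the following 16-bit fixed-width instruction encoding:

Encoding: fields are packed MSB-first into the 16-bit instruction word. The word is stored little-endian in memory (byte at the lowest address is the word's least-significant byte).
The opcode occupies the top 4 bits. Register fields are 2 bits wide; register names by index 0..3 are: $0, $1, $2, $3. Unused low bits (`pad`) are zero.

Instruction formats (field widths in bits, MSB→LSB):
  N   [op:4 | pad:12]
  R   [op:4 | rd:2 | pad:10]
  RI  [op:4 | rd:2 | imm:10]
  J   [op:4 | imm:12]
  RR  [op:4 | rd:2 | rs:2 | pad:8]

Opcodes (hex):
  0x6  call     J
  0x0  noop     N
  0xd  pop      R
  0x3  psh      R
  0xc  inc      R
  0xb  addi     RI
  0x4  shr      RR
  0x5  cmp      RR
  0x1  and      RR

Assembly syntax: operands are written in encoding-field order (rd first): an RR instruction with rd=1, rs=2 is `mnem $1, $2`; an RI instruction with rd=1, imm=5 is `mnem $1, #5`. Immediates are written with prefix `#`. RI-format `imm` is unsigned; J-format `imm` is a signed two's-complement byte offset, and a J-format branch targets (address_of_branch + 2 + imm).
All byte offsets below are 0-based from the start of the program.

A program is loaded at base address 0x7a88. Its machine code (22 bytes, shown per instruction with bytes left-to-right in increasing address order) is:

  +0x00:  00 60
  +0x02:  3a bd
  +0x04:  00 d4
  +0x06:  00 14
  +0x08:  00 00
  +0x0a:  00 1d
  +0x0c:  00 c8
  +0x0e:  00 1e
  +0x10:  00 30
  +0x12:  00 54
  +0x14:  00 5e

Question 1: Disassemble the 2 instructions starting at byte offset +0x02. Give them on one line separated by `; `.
@+02  little-endian(3a bd) = 0xbd3a
  opcode bits[15:12]=0xb: addi/RI
  [11:10] rd=3 = $3
  [9:0] imm=314 = #314
@+04  little-endian(00 d4) = 0xd400
  opcode bits[15:12]=0xd: pop/R
  [11:10] rd=1 = $1

addi $3, #314; pop $1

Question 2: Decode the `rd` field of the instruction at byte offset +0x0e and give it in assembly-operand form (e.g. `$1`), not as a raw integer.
$3

@+0e  little-endian(00 1e) = 0x1e00
  opcode bits[15:12]=0x1: and/RR
  rd: (w>>10)&0x3=0x3 → $3
  rs: (w>>8)&0x3=0x2 → $2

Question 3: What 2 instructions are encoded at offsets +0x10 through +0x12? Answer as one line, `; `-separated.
psh $0; cmp $1, $0

[10] 00 30 → 0x3000
  opcode bits[15:12]=0x3: psh/R
  rd: (w>>10)&0x3=0x0 → $0
[12] 00 54 → 0x5400
  opcode bits[15:12]=0x5: cmp/RR
  rd: (w>>10)&0x3=0x1 → $1
  rs: (w>>8)&0x3=0x0 → $0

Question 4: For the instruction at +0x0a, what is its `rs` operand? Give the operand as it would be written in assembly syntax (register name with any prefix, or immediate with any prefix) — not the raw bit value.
$1

off 0x0a: read 00 1d as little → 0x1d00
  opcode bits[15:12]=0x1: and/RR
  [11:10] rd=3 = $3
  [9:8] rs=1 = $1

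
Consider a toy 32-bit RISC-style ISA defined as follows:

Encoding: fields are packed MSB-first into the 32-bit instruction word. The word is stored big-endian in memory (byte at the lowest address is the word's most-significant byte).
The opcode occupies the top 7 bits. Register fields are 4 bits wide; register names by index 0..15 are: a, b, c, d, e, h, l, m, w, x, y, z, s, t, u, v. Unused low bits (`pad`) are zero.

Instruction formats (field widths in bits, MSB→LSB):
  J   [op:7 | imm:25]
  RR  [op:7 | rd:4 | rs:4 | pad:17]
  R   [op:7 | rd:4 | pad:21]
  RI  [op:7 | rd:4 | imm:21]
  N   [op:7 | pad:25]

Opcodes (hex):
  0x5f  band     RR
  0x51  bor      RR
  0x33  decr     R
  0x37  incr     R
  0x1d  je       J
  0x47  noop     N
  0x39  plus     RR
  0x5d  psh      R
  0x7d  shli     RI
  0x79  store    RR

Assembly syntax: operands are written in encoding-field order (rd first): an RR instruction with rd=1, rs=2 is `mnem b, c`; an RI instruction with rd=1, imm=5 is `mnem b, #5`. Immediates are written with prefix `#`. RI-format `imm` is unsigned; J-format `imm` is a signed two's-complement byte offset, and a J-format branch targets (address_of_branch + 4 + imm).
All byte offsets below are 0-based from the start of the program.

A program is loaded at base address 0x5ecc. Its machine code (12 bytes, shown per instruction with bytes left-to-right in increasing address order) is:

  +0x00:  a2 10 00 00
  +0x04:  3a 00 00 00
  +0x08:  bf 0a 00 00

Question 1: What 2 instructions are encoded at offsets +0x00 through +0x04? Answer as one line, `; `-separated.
bor a, w; je #0

[00] a2 10 00 00 → 0xa2100000
  op=0xa2100000>>25=0x51 ⇒ bor (RR)
  rd: (w>>21)&0xf=0x0 → a
  rs: (w>>17)&0xf=0x8 → w
[04] 3a 00 00 00 → 0x3a000000
  op=0x3a000000>>25=0x1d ⇒ je (J)
  imm: (w>>0)&0x1ffffff=0x0 → #0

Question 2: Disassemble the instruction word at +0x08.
off 0x08: read bf 0a 00 00 as big → 0xbf0a0000
  opcode bits[31:25]=0x5f: band/RR
  rd: (w>>21)&0xf=0x8 → w
  rs: (w>>17)&0xf=0x5 → h

band w, h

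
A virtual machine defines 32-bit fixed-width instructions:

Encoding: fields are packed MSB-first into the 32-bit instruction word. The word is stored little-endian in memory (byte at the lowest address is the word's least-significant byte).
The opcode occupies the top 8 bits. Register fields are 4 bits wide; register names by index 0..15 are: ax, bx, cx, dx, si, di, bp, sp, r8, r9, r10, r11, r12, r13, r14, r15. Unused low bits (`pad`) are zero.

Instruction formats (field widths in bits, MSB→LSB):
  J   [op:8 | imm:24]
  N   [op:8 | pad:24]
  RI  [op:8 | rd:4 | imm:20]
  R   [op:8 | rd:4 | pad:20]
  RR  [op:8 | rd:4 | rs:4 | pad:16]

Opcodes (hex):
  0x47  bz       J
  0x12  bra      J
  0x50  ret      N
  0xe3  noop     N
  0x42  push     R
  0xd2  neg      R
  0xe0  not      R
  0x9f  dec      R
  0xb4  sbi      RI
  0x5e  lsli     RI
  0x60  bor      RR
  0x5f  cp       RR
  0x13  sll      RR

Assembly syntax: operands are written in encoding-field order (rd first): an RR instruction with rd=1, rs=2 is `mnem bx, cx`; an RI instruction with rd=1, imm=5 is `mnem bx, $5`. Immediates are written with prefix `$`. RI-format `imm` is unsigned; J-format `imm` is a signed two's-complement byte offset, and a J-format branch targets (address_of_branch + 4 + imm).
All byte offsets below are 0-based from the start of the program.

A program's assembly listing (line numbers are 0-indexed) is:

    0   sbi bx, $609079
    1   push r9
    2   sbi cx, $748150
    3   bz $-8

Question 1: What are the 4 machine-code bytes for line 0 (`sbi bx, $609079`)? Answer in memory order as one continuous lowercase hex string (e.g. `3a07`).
L0: sbi op=0xb4:8|rd=1:4|imm=609079:20 ⇒ 0xb4194b37 ⇒ little 37 4b 19 b4

374b19b4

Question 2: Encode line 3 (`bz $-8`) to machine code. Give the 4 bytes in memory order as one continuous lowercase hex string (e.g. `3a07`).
f8ffff47

3. bz fields op=0x47:8|imm=-8:24 → word 47fffff8h → f8 ff ff 47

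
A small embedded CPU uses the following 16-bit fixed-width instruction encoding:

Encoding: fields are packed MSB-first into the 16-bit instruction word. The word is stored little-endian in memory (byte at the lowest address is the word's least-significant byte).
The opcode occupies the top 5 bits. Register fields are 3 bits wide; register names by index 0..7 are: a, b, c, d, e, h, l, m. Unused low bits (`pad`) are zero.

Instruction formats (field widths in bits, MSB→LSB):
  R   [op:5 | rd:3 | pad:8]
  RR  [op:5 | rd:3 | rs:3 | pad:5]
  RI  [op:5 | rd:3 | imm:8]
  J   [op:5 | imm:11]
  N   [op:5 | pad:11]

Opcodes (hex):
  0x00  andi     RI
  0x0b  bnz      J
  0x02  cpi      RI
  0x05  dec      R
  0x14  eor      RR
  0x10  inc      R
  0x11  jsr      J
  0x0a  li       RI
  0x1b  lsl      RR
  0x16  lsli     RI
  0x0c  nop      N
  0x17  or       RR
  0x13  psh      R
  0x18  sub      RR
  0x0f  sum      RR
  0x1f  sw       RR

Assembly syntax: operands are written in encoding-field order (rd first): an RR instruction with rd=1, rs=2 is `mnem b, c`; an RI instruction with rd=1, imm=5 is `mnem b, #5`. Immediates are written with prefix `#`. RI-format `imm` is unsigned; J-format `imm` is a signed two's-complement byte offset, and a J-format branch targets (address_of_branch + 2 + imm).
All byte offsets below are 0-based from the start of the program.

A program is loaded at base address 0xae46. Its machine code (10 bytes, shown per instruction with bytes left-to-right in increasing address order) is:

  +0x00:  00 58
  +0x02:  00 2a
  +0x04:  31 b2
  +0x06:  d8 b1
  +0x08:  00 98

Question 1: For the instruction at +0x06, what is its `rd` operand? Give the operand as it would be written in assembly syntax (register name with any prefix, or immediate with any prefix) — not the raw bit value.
b

off 0x06: read d8 b1 as little → 0xb1d8
  opcode bits[15:11]=0x16: lsli/RI
  rd: (w>>8)&0x7=0x1 → b
  imm: (w>>0)&0xff=0xd8 → #216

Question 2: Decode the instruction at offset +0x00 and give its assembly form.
[00] 00 58 → 0x5800
  top 5b → 0xb → bnz [J]
  imm: (w>>0)&0x7ff=0x0 → #0

bnz #0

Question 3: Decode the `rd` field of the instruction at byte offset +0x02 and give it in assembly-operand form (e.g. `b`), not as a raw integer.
off 0x02: read 00 2a as little → 0x2a00
  opcode bits[15:11]=0x5: dec/R
  rd@[10:8]=0x2 ⇒ c

c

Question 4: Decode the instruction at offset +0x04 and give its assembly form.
off 0x04: read 31 b2 as little → 0xb231
  op=0xb231>>11=0x16 ⇒ lsli (RI)
  [10:8] rd=2 = c
  [7:0] imm=49 = #49

lsli c, #49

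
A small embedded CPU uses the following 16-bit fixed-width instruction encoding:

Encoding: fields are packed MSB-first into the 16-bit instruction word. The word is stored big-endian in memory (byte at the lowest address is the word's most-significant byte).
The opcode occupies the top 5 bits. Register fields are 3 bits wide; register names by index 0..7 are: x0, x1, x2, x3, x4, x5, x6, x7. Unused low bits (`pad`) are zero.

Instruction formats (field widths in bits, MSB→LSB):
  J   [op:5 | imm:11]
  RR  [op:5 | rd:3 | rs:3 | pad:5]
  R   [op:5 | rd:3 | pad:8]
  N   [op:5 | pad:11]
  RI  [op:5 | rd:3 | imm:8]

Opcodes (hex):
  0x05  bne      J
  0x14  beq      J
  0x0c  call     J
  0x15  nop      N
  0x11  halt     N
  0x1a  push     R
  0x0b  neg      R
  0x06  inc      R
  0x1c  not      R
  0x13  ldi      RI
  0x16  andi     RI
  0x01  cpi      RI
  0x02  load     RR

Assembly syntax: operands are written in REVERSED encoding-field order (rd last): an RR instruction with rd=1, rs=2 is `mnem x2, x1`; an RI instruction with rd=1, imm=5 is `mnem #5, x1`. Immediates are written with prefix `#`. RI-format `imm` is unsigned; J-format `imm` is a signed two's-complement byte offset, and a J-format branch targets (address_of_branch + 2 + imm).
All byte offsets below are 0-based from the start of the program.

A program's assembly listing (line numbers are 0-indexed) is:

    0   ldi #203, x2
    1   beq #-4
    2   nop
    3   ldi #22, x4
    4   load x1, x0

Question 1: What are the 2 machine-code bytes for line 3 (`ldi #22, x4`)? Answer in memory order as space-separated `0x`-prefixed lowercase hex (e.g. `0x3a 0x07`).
0x9c 0x16

3. ldi fields op=0x13:5|rd=4:3|imm=22:8 → word 9c16h → 9c 16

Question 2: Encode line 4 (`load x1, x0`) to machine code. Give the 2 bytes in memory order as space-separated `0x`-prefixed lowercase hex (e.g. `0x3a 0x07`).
L4: load op=0x2:5|rd=0:3|rs=1:3|pad=0:5 ⇒ 0x1020 ⇒ big 10 20

0x10 0x20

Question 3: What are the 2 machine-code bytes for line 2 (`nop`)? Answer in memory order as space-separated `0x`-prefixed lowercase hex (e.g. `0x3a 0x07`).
line 2 (nop): pack op=0x15:5|pad=0:11 = 0xa800; big→ a8 00

0xa8 0x00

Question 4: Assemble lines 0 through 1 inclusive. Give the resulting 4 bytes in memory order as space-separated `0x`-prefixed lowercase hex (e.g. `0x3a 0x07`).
0x9a 0xcb 0xa7 0xfc

L0: ldi op=0x13:5|rd=2:3|imm=203:8 ⇒ 0x9acb ⇒ big 9a cb
L1: beq op=0x14:5|imm=-4:11 ⇒ 0xa7fc ⇒ big a7 fc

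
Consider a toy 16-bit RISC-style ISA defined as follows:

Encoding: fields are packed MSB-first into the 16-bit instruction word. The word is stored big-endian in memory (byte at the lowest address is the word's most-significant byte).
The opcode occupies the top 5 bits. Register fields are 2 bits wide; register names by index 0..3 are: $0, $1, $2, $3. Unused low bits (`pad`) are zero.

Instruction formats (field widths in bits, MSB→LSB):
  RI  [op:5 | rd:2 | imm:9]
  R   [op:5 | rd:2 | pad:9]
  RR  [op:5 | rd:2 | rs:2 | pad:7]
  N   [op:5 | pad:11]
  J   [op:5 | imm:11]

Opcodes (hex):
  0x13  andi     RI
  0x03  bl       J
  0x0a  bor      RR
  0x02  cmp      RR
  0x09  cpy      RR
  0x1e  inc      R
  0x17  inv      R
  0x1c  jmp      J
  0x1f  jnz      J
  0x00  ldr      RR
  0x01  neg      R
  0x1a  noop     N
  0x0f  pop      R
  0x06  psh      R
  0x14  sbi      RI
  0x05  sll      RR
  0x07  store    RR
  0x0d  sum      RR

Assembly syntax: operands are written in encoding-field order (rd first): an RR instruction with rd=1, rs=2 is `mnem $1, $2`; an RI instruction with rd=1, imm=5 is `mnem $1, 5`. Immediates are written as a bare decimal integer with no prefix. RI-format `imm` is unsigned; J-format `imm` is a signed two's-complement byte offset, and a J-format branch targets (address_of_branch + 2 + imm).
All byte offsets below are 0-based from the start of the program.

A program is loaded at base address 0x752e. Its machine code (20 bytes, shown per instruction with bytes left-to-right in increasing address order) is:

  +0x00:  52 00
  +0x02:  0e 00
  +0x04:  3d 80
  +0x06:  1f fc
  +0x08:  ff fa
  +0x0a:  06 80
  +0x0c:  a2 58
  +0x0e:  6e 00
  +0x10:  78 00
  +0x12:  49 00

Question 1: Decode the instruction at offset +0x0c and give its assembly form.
sbi $1, 88

[0c] a2 58 → 0xa258
  top 5b → 0x14 → sbi [RI]
  rd: (w>>9)&0x3=0x1 → $1
  imm: (w>>0)&0x1ff=0x58 → 88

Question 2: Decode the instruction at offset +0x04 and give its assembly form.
@+04  big-endian(3d 80) = 0x3d80
  op=0x3d80>>11=0x7 ⇒ store (RR)
  rd@[10:9]=0x2 ⇒ $2
  rs@[8:7]=0x3 ⇒ $3

store $2, $3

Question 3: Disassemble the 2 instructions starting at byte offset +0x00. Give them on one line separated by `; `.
+0x00: 52 00 ⇒ word 0x5200 (big)
  op=0x5200>>11=0xa ⇒ bor (RR)
  [10:9] rd=1 = $1
  [8:7] rs=0 = $0
+0x02: 0e 00 ⇒ word 0x0e00 (big)
  op=0x0e00>>11=0x1 ⇒ neg (R)
  [10:9] rd=3 = $3

bor $1, $0; neg $3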